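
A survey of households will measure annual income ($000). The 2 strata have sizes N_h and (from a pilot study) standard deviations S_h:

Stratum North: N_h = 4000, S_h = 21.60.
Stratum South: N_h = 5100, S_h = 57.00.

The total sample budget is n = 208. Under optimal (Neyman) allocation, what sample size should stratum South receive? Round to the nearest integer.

160

Neyman allocation: n_h = n · N_h S_h / Σ N_i S_i, with n = 208.
  stratum North: N_h·S_h = 4000·21.60 = 86400.00
  stratum South: N_h·S_h = 5100·57.00 = 290700.00
Σ N_h S_h = 377100.00
n for stratum South = 208·290700.00/377100.00 = 160.344 → 160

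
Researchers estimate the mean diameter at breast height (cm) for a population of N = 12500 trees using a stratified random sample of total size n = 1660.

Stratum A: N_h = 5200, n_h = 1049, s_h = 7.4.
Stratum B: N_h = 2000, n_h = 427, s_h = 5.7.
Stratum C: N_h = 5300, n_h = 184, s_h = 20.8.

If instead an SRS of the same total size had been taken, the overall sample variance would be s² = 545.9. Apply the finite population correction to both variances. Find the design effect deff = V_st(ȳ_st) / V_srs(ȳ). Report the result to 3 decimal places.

V̂(ȳ_st) = Σ W_h² (1 − n_h/N_h) s_h²/n_h, with W_h = N_h/N and N = 12500:
  stratum A: (5200/12500)²·(1 − 1049/5200)·7.4²/1049 = 0.00721147
  stratum B: (2000/12500)²·(1 − 427/2000)·5.7²/427 = 0.00153201
  stratum C: (5300/12500)²·(1 − 184/5300)·20.8²/184 = 0.408033
V_st = 0.416776
V_srs = (1 − 1660/12500)·545.9/1660 = 0.285183
deff = V_st / V_srs = 0.416776/0.285183 = 1.4614

deff ≈ 1.461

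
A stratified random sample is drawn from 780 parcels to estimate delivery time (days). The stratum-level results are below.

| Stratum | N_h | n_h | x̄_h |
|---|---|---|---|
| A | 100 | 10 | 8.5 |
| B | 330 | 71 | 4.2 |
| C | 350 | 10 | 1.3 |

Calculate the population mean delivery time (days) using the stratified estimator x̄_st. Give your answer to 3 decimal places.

N = Σ N_h = 780. Stratum weights W_h = N_h/N.
x̄_st = (100·8.5 + 330·4.2 + 350·1.3) / 780 = 3.45000

x̄_st ≈ 3.450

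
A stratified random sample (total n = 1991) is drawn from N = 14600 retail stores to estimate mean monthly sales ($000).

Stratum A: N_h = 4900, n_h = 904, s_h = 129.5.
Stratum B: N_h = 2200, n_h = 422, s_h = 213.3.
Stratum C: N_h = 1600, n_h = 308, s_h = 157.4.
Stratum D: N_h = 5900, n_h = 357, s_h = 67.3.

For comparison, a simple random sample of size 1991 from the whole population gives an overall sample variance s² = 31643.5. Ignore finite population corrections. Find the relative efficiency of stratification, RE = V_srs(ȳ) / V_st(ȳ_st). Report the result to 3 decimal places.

V̂(ȳ_st) = Σ W_h² s_h²/n_h, with W_h = N_h/N and N = 14600:
  stratum A: (4900/14600)²·129.5²/904 = 2.08957
  stratum B: (2200/14600)²·213.3²/422 = 2.44799
  stratum C: (1600/14600)²·157.4²/308 = 0.966035
  stratum D: (5900/14600)²·67.3²/357 = 2.07186
V_st = 7.57545
V_srs = s²/n = 31643.5/1991 = 15.8933
Relative efficiency = V_srs / V_st = 15.8933/7.57545 = 2.0980

RE ≈ 2.098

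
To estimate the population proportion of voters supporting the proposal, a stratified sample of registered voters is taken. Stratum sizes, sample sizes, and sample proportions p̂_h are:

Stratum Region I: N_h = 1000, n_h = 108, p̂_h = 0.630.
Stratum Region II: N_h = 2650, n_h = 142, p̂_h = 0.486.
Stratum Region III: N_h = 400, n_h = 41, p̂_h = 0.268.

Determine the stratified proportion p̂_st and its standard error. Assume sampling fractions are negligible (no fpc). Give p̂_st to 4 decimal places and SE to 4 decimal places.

N = 4050; stratum weights W_h = N_h/N.
p̂_st = Σ W_h p̂_h = (1000·0.630 + 2650·0.486 + 400·0.268)/4050 = 0.50002
V̂(p̂_st) = Σ W_h² p̂_h(1−p̂_h)/(n_h−1):
  stratum Region I: (1000/4050)²·0.630·0.370/107 = 0.000132815
  stratum Region II: (2650/4050)²·0.486·0.514/141 = 0.000758511
  stratum Region III: (400/4050)²·0.268·0.732/40 = 4.78405e-05
V̂(p̂_st) = 0.000939167; SE = √V̂ = 0.0306458

p̂_st ≈ 0.5000, SE ≈ 0.0306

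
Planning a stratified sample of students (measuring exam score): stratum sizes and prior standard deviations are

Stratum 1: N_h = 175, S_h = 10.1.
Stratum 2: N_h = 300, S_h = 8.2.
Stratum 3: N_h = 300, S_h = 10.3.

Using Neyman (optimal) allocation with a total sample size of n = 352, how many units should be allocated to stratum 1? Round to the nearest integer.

85

Neyman allocation: n_h = n · N_h S_h / Σ N_i S_i, with n = 352.
  stratum 1: N_h·S_h = 175·10.1 = 1767.50
  stratum 2: N_h·S_h = 300·8.2 = 2460.00
  stratum 3: N_h·S_h = 300·10.3 = 3090.00
Σ N_h S_h = 7317.50
n for stratum 1 = 352·1767.50/7317.50 = 85.024 → 85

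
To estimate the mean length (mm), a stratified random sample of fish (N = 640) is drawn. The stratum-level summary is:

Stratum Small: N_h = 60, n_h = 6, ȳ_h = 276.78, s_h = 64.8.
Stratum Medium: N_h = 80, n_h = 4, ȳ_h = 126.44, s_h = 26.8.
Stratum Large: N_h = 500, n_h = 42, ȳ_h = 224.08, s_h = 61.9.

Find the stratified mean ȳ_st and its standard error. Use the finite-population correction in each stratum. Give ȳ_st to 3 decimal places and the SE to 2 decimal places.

ȳ_st ≈ 216.816, SE ≈ 7.69

ȳ_st = Σ W_h ȳ_h = (60·276.78 + 80·126.44 + 500·224.08)/640 = 216.81563
V̂(ȳ_st) = Σ W_h² (1 − n_h/N_h) s_h²/n_h, with W_h = N_h/N and N = 640:
  stratum Small: (60/640)²·(1 − 6/60)·64.8²/6 = 5.53584
  stratum Medium: (80/640)²·(1 − 4/80)·26.8²/4 = 2.66534
  stratum Large: (500/640)²·(1 − 42/500)·61.9²/42 = 51.0044
V̂(ȳ_st) = 59.2056
SE(ȳ_st) = √59.2056 = 7.69452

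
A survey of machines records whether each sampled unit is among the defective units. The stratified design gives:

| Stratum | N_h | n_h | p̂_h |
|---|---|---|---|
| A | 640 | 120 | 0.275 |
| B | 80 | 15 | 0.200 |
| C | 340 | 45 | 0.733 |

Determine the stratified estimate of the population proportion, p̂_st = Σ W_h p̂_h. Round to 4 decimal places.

N = 1060; stratum weights W_h = N_h/N.
p̂_st = Σ W_h p̂_h = (640·0.275 + 80·0.200 + 340·0.733)/1060 = 0.41625

p̂_st ≈ 0.4162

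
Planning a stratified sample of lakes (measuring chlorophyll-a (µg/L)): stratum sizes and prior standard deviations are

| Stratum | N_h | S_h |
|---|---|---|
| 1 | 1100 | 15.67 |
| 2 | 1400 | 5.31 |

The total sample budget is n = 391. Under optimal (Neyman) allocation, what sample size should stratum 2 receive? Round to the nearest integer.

Neyman allocation: n_h = n · N_h S_h / Σ N_i S_i, with n = 391.
  stratum 1: N_h·S_h = 1100·15.67 = 17237.00
  stratum 2: N_h·S_h = 1400·5.31 = 7434.00
Σ N_h S_h = 24671.00
n for stratum 2 = 391·7434.00/24671.00 = 117.818 → 118

118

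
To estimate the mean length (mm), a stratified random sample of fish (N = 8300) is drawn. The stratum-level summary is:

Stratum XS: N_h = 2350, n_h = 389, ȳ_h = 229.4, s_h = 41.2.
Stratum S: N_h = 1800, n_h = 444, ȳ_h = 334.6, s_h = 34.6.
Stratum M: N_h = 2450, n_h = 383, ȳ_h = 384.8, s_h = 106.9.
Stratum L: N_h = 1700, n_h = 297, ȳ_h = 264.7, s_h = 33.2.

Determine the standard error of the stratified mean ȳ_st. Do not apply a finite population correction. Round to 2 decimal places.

SE(ȳ_st) ≈ 1.80

V̂(ȳ_st) = Σ W_h² s_h²/n_h, with W_h = N_h/N and N = 8300:
  stratum XS: (2350/8300)²·41.2²/389 = 0.349804
  stratum S: (1800/8300)²·34.6²/444 = 0.126811
  stratum M: (2450/8300)²·106.9²/383 = 2.59976
  stratum L: (1700/8300)²·33.2²/297 = 0.15569
V̂(ȳ_st) = 3.23206
SE(ȳ_st) = √3.23206 = 1.79779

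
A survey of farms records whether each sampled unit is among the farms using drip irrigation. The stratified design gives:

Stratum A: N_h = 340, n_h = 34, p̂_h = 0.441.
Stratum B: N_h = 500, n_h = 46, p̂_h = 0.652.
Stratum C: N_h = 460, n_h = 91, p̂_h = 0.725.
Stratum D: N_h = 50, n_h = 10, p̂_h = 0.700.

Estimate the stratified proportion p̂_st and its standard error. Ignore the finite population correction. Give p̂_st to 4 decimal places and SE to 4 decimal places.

N = 1350; stratum weights W_h = N_h/N.
p̂_st = Σ W_h p̂_h = (340·0.441 + 500·0.652 + 460·0.725 + 50·0.700)/1350 = 0.62551
V̂(p̂_st) = Σ W_h² p̂_h(1−p̂_h)/(n_h−1):
  stratum A: (340/1350)²·0.441·0.559/33 = 0.000473835
  stratum B: (500/1350)²·0.652·0.348/45 = 0.000691651
  stratum C: (460/1350)²·0.725·0.275/90 = 0.000257203
  stratum D: (50/1350)²·0.700·0.300/9 = 3.20073e-05
V̂(p̂_st) = 0.0014547; SE = √V̂ = 0.0381405

p̂_st ≈ 0.6255, SE ≈ 0.0381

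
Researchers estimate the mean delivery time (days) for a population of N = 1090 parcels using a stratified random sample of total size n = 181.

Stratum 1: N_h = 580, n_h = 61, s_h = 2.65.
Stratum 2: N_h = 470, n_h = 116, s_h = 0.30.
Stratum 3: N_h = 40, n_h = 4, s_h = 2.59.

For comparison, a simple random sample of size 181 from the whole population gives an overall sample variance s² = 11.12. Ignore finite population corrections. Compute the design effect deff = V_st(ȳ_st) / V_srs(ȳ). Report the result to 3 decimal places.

deff ≈ 0.570

V̂(ȳ_st) = Σ W_h² s_h²/n_h, with W_h = N_h/N and N = 1090:
  stratum 1: (580/1090)²·2.65²/61 = 0.032596
  stratum 2: (470/1090)²·0.30²/116 = 0.000144254
  stratum 3: (40/1090)²·2.59²/4 = 0.00225843
V_st = 0.0349987
V_srs = s²/n = 11.12/181 = 0.0614365
deff = V_st / V_srs = 0.0349987/0.0614365 = 0.5697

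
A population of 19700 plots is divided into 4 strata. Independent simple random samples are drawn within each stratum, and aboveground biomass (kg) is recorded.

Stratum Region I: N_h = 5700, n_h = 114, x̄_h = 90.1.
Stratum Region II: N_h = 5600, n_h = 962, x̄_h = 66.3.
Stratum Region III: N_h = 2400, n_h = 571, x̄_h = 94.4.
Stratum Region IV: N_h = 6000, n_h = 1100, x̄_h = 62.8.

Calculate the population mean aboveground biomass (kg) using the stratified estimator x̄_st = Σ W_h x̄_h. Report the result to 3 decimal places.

x̄_st ≈ 75.544

N = Σ N_h = 19700. Stratum weights W_h = N_h/N.
x̄_st = (5700·90.1 + 5600·66.3 + 2400·94.4 + 6000·62.8) / 19700 = 75.54365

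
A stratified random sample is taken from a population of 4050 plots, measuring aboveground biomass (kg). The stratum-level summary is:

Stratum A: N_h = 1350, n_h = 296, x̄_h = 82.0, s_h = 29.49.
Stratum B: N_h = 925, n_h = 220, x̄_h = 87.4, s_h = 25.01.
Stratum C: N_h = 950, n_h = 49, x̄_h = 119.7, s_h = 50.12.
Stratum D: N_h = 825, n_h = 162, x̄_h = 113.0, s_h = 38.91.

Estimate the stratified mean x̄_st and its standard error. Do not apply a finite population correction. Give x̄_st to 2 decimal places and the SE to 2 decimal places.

x̄_st = Σ W_h x̄_h = (1350·82.0 + 925·87.4 + 950·119.7 + 825·113.0)/4050 = 98.39136
V̂(x̄_st) = Σ W_h² s_h²/n_h, with W_h = N_h/N and N = 4050:
  stratum A: (1350/4050)²·29.49²/296 = 0.326449
  stratum B: (925/4050)²·25.01²/220 = 0.148313
  stratum C: (950/4050)²·50.12²/49 = 2.82074
  stratum D: (825/4050)²·38.91²/162 = 0.387798
V̂(x̄_st) = 3.6833
SE(x̄_st) = √3.6833 = 1.91919

x̄_st ≈ 98.39, SE ≈ 1.92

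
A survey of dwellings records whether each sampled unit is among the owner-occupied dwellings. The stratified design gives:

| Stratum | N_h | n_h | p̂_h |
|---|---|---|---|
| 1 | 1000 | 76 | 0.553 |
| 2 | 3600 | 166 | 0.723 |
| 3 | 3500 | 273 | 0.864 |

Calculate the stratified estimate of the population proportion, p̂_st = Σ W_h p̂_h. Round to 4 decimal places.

p̂_st ≈ 0.7629

N = 8100; stratum weights W_h = N_h/N.
p̂_st = Σ W_h p̂_h = (1000·0.553 + 3600·0.723 + 3500·0.864)/8100 = 0.76294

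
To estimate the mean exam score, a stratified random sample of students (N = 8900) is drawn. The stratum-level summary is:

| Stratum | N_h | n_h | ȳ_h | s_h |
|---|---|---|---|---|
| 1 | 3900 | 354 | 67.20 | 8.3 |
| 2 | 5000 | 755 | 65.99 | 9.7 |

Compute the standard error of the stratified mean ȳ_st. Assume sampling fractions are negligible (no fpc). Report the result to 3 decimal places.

V̂(ȳ_st) = Σ W_h² s_h²/n_h, with W_h = N_h/N and N = 8900:
  stratum 1: (3900/8900)²·8.3²/354 = 0.0373682
  stratum 2: (5000/8900)²·9.7²/755 = 0.0393329
V̂(ȳ_st) = 0.0767011
SE(ȳ_st) = √0.0767011 = 0.27695

SE(ȳ_st) ≈ 0.277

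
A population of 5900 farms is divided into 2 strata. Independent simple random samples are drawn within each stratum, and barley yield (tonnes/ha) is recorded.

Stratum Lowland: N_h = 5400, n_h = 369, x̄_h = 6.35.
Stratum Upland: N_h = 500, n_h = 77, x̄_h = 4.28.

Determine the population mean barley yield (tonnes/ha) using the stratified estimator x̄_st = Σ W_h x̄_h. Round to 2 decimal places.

x̄_st ≈ 6.17

N = Σ N_h = 5900. Stratum weights W_h = N_h/N.
x̄_st = (5400·6.35 + 500·4.28) / 5900 = 6.1746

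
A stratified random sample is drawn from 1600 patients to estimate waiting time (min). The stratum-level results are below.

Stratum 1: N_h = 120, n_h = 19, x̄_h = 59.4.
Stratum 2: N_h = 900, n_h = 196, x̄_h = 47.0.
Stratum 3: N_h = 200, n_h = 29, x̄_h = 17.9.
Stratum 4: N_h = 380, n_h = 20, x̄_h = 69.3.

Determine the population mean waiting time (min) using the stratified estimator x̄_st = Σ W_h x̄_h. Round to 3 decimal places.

N = Σ N_h = 1600. Stratum weights W_h = N_h/N.
x̄_st = (120·59.4 + 900·47.0 + 200·17.9 + 380·69.3) / 1600 = 49.58875

x̄_st ≈ 49.589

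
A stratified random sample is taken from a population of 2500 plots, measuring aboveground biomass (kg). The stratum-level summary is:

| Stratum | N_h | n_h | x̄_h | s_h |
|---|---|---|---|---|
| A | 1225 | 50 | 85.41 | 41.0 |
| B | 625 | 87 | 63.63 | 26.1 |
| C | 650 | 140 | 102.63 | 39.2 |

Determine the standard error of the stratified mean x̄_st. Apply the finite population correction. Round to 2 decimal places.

V̂(x̄_st) = Σ W_h² (1 − n_h/N_h) s_h²/n_h, with W_h = N_h/N and N = 2500:
  stratum A: (1225/2500)²·(1 − 50/1225)·41.0²/50 = 7.74269
  stratum B: (625/2500)²·(1 − 87/625)·26.1²/87 = 0.421254
  stratum C: (650/2500)²·(1 − 140/650)·39.2²/140 = 0.582167
V̂(x̄_st) = 8.74611
SE(x̄_st) = √8.74611 = 2.95738

SE(x̄_st) ≈ 2.96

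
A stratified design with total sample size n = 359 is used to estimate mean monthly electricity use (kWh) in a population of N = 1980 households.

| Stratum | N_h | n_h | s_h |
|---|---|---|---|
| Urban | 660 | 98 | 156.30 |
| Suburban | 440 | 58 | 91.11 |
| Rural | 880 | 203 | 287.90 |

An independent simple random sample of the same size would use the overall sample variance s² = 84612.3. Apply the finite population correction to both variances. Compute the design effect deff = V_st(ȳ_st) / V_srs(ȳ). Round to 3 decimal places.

deff ≈ 0.476

V̂(ȳ_st) = Σ W_h² (1 − n_h/N_h) s_h²/n_h, with W_h = N_h/N and N = 1980:
  stratum Urban: (660/1980)²·(1 − 98/660)·156.30²/98 = 23.5853
  stratum Suburban: (440/1980)²·(1 − 58/440)·91.11²/58 = 6.13606
  stratum Rural: (880/1980)²·(1 − 203/880)·287.90²/203 = 62.0481
V_st = 91.7694
V_srs = (1 − 359/1980)·84612.3/359 = 192.955
deff = V_st / V_srs = 91.7694/192.955 = 0.4756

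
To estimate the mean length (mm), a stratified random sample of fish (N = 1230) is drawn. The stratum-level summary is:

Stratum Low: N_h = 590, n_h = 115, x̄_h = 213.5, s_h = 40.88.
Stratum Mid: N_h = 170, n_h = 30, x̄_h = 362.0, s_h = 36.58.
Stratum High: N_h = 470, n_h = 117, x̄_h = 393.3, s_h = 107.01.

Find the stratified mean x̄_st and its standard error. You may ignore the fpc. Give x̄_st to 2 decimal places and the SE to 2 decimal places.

x̄_st = Σ W_h x̄_h = (590·213.5 + 170·362.0 + 470·393.3)/1230 = 302.72846
V̂(x̄_st) = Σ W_h² s_h²/n_h, with W_h = N_h/N and N = 1230:
  stratum Low: (590/1230)²·40.88²/115 = 3.34363
  stratum Mid: (170/1230)²·36.58²/30 = 0.852028
  stratum High: (470/1230)²·107.01²/117 = 14.2905
V̂(x̄_st) = 18.4862
SE(x̄_st) = √18.4862 = 4.29956

x̄_st ≈ 302.73, SE ≈ 4.30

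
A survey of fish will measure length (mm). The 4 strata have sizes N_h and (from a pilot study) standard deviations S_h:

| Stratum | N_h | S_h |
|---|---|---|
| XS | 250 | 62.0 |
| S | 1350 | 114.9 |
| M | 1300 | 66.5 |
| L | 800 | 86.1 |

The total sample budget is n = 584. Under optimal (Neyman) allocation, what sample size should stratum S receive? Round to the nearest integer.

278

Neyman allocation: n_h = n · N_h S_h / Σ N_i S_i, with n = 584.
  stratum XS: N_h·S_h = 250·62.0 = 15500.00
  stratum S: N_h·S_h = 1350·114.9 = 155115.00
  stratum M: N_h·S_h = 1300·66.5 = 86450.00
  stratum L: N_h·S_h = 800·86.1 = 68880.00
Σ N_h S_h = 325945.00
n for stratum S = 584·155115.00/325945.00 = 277.922 → 278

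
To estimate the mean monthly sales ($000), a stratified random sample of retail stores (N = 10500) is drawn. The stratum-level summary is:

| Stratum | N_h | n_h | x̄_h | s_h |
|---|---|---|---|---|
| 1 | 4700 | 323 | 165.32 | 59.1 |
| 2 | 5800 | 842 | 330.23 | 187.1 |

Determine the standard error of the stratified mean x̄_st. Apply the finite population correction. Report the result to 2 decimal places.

SE(x̄_st) ≈ 3.59

V̂(x̄_st) = Σ W_h² (1 − n_h/N_h) s_h²/n_h, with W_h = N_h/N and N = 10500:
  stratum 1: (4700/10500)²·(1 − 323/4700)·59.1²/323 = 2.01775
  stratum 2: (5800/10500)²·(1 − 842/5800)·187.1²/842 = 10.844
V̂(x̄_st) = 12.8618
SE(x̄_st) = √12.8618 = 3.58634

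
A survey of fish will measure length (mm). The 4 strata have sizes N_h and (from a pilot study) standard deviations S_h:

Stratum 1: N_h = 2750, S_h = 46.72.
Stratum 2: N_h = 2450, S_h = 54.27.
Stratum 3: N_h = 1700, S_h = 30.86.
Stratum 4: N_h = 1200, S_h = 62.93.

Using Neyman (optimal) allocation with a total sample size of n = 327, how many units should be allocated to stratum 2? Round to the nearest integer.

Neyman allocation: n_h = n · N_h S_h / Σ N_i S_i, with n = 327.
  stratum 1: N_h·S_h = 2750·46.72 = 128480.00
  stratum 2: N_h·S_h = 2450·54.27 = 132961.50
  stratum 3: N_h·S_h = 1700·30.86 = 52462.00
  stratum 4: N_h·S_h = 1200·62.93 = 75516.00
Σ N_h S_h = 389419.50
n for stratum 2 = 327·132961.50/389419.50 = 111.649 → 112

112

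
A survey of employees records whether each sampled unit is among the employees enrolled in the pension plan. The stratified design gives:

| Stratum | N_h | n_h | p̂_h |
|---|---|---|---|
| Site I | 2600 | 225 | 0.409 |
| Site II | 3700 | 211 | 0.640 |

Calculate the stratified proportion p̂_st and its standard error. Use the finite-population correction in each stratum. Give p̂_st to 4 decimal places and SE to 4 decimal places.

N = 6300; stratum weights W_h = N_h/N.
p̂_st = Σ W_h p̂_h = (2600·0.409 + 3700·0.640)/6300 = 0.54467
V̂(p̂_st) = Σ W_h² (1 − n_h/N_h) p̂_h(1−p̂_h)/(n_h−1):
  stratum Site I: (2600/6300)²·(1 − 225/2600)·0.409·0.591/224 = 0.000167888
  stratum Site II: (3700/6300)²·(1 − 211/3700)·0.640·0.360/210 = 0.000356849
V̂(p̂_st) = 0.000524737; SE = √V̂ = 0.0229071

p̂_st ≈ 0.5447, SE ≈ 0.0229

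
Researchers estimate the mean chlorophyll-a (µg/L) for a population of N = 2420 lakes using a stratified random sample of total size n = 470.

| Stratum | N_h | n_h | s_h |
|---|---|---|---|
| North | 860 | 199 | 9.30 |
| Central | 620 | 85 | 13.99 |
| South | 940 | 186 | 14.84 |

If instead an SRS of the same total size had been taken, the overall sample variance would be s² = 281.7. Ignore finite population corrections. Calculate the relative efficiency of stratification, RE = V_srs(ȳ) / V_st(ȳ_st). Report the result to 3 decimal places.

RE ≈ 1.558

V̂(ȳ_st) = Σ W_h² s_h²/n_h, with W_h = N_h/N and N = 2420:
  stratum North: (860/2420)²·9.30²/199 = 0.0548882
  stratum Central: (620/2420)²·13.99²/85 = 0.151136
  stratum South: (940/2420)²·14.84²/186 = 0.17864
V_st = 0.384665
V_srs = s²/n = 281.7/470 = 0.599362
Relative efficiency = V_srs / V_st = 0.599362/0.384665 = 1.5581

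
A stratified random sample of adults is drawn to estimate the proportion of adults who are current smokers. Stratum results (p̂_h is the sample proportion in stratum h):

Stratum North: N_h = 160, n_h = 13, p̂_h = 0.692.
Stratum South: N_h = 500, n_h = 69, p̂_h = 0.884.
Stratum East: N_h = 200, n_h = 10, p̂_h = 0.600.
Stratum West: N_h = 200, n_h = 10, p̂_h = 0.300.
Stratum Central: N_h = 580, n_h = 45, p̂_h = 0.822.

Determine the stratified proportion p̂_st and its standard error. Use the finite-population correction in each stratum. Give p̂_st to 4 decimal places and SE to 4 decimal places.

N = 1640; stratum weights W_h = N_h/N.
p̂_st = Σ W_h p̂_h = (160·0.692 + 500·0.884 + 200·0.600 + 200·0.300 + 580·0.822)/1640 = 0.73749
V̂(p̂_st) = Σ W_h² (1 − n_h/N_h) p̂_h(1−p̂_h)/(n_h−1):
  stratum North: (160/1640)²·(1 − 13/160)·0.692·0.308/12 = 0.000155319
  stratum South: (500/1640)²·(1 − 69/500)·0.884·0.116/68 = 0.000120826
  stratum East: (200/1640)²·(1 − 10/200)·0.600·0.400/9 = 0.00037676
  stratum West: (200/1640)²·(1 − 10/200)·0.300·0.700/9 = 0.000329665
  stratum Central: (580/1640)²·(1 − 45/580)·0.822·0.178/44 = 0.000383648
V̂(p̂_st) = 0.00136622; SE = √V̂ = 0.0369624

p̂_st ≈ 0.7375, SE ≈ 0.0370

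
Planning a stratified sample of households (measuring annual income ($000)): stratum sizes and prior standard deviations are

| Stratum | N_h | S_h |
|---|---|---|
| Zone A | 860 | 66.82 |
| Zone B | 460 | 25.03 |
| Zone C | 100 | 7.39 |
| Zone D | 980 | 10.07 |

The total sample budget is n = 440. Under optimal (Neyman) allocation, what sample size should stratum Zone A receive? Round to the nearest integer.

Neyman allocation: n_h = n · N_h S_h / Σ N_i S_i, with n = 440.
  stratum Zone A: N_h·S_h = 860·66.82 = 57465.20
  stratum Zone B: N_h·S_h = 460·25.03 = 11513.80
  stratum Zone C: N_h·S_h = 100·7.39 = 739.00
  stratum Zone D: N_h·S_h = 980·10.07 = 9868.60
Σ N_h S_h = 79586.60
n for stratum Zone A = 440·57465.20/79586.60 = 317.700 → 318

318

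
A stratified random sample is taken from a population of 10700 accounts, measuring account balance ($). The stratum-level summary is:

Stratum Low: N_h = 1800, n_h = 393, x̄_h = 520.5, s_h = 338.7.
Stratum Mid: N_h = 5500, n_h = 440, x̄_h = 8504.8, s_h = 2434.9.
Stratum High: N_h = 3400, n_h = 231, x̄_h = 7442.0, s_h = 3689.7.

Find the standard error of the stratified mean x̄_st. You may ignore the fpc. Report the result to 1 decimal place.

V̂(x̄_st) = Σ W_h² s_h²/n_h, with W_h = N_h/N and N = 10700:
  stratum Low: (1800/10700)²·338.7²/393 = 8.26067
  stratum Mid: (5500/10700)²·2434.9²/440 = 3560.14
  stratum High: (3400/10700)²·3689.7²/231 = 5950.6
V̂(x̄_st) = 9519
SE(x̄_st) = √9519 = 97.5654

SE(x̄_st) ≈ 97.6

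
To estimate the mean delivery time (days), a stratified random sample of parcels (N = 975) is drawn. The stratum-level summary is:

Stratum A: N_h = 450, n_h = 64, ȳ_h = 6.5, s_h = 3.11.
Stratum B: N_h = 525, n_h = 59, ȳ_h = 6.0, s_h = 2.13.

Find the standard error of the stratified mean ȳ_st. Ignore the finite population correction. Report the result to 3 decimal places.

SE(ȳ_st) ≈ 0.233

V̂(ȳ_st) = Σ W_h² s_h²/n_h, with W_h = N_h/N and N = 975:
  stratum A: (450/975)²·3.11²/64 = 0.0321926
  stratum B: (525/975)²·2.13²/59 = 0.0222955
V̂(ȳ_st) = 0.0544881
SE(ȳ_st) = √0.0544881 = 0.233427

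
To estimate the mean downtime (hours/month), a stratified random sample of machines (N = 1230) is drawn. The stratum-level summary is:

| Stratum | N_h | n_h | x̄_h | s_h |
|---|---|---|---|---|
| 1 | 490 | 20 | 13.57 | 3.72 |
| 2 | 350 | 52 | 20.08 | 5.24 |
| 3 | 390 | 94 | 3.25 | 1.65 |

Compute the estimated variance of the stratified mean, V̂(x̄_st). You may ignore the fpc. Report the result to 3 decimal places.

V̂(x̄_st) = Σ W_h² s_h²/n_h, with W_h = N_h/N and N = 1230:
  stratum 1: (490/1230)²·3.72²/20 = 0.109809
  stratum 2: (350/1230)²·5.24²/52 = 0.0427548
  stratum 3: (390/1230)²·1.65²/94 = 0.00291178
V̂(x̄_st) = 0.155476

V̂(x̄_st) ≈ 0.155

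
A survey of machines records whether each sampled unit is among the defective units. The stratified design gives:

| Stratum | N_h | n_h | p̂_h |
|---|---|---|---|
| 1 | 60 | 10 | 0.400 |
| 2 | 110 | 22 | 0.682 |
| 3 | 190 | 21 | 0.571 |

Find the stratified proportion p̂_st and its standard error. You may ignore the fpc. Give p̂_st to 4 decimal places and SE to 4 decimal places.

p̂_st ≈ 0.5764, SE ≈ 0.0715

N = 360; stratum weights W_h = N_h/N.
p̂_st = Σ W_h p̂_h = (60·0.400 + 110·0.682 + 190·0.571)/360 = 0.57642
V̂(p̂_st) = Σ W_h² p̂_h(1−p̂_h)/(n_h−1):
  stratum 1: (60/360)²·0.400·0.600/9 = 0.000740741
  stratum 2: (110/360)²·0.682·0.318/21 = 0.000964212
  stratum 3: (190/360)²·0.571·0.429/20 = 0.00341166
V̂(p̂_st) = 0.00511661; SE = √V̂ = 0.0715305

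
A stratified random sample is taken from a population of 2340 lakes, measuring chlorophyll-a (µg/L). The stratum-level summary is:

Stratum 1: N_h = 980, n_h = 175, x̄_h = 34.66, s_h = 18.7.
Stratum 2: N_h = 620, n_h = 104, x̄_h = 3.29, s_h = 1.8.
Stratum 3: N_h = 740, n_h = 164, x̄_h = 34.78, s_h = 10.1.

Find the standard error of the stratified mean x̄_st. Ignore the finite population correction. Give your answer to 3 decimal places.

SE(x̄_st) ≈ 0.644

V̂(x̄_st) = Σ W_h² s_h²/n_h, with W_h = N_h/N and N = 2340:
  stratum 1: (980/2340)²·18.7²/175 = 0.350482
  stratum 2: (620/2340)²·1.8²/104 = 0.00218707
  stratum 3: (740/2340)²·10.1²/164 = 0.0622058
V̂(x̄_st) = 0.414875
SE(x̄_st) = √0.414875 = 0.644108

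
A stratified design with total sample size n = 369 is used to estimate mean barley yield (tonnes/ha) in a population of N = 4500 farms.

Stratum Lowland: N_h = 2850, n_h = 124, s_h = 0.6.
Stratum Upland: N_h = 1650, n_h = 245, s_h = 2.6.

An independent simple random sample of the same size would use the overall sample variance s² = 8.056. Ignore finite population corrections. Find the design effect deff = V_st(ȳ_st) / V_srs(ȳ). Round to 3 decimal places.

deff ≈ 0.223

V̂(ȳ_st) = Σ W_h² s_h²/n_h, with W_h = N_h/N and N = 4500:
  stratum Lowland: (2850/4500)²·0.6²/124 = 0.00116452
  stratum Upland: (1650/4500)²·2.6²/245 = 0.00370957
V_st = 0.00487409
V_srs = s²/n = 8.056/369 = 0.021832
deff = V_st / V_srs = 0.00487409/0.021832 = 0.2233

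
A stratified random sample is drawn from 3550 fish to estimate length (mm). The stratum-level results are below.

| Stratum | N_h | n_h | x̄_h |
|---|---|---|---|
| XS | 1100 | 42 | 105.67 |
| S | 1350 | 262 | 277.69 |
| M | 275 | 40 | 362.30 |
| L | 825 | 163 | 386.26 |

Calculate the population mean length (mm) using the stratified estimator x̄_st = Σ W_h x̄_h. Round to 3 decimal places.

x̄_st ≈ 256.173

N = Σ N_h = 3550. Stratum weights W_h = N_h/N.
x̄_st = (1100·105.67 + 1350·277.69 + 275·362.30 + 825·386.26) / 3550 = 256.17338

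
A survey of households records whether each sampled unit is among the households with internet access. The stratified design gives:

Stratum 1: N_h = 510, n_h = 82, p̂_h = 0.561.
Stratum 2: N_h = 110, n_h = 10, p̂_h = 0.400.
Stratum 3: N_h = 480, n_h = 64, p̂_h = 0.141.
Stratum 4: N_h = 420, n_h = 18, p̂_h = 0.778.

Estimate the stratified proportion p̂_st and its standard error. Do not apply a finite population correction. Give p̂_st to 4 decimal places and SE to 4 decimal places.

N = 1520; stratum weights W_h = N_h/N.
p̂_st = Σ W_h p̂_h = (510·0.561 + 110·0.400 + 480·0.141 + 420·0.778)/1520 = 0.47668
V̂(p̂_st) = Σ W_h² p̂_h(1−p̂_h)/(n_h−1):
  stratum 1: (510/1520)²·0.561·0.439/81 = 0.000342291
  stratum 2: (110/1520)²·0.400·0.600/9 = 0.000139658
  stratum 3: (480/1520)²·0.141·0.859/63 = 0.00019172
  stratum 4: (420/1520)²·0.778·0.222/17 = 0.000775702
V̂(p̂_st) = 0.00144937; SE = √V̂ = 0.0380706

p̂_st ≈ 0.4767, SE ≈ 0.0381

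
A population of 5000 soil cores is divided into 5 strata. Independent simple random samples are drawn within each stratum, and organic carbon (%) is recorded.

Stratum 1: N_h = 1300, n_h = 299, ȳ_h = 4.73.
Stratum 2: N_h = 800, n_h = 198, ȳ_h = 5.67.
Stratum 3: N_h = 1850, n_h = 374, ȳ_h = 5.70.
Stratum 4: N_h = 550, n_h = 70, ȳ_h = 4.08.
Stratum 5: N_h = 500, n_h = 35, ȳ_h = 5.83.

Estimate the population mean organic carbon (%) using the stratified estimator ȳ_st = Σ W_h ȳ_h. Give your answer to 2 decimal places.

N = Σ N_h = 5000. Stratum weights W_h = N_h/N.
ȳ_st = (1300·4.73 + 800·5.67 + 1850·5.70 + 550·4.08 + 500·5.83) / 5000 = 5.2778

ȳ_st ≈ 5.28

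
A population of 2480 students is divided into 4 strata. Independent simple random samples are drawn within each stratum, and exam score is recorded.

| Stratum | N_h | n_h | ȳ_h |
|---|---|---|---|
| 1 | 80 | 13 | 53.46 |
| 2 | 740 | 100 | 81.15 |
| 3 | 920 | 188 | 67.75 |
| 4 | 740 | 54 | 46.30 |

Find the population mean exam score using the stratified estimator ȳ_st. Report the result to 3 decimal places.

N = Σ N_h = 2480. Stratum weights W_h = N_h/N.
ȳ_st = (80·53.46 + 740·81.15 + 920·67.75 + 740·46.30) / 2480 = 64.88702

ȳ_st ≈ 64.887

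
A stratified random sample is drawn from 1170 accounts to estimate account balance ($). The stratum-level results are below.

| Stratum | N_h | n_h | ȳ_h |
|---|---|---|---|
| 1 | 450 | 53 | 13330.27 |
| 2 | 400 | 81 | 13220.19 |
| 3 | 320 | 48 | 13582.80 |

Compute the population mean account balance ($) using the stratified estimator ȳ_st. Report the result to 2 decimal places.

ȳ_st ≈ 13361.70

N = Σ N_h = 1170. Stratum weights W_h = N_h/N.
ȳ_st = (450·13330.27 + 400·13220.19 + 320·13582.80) / 1170 = 13361.7038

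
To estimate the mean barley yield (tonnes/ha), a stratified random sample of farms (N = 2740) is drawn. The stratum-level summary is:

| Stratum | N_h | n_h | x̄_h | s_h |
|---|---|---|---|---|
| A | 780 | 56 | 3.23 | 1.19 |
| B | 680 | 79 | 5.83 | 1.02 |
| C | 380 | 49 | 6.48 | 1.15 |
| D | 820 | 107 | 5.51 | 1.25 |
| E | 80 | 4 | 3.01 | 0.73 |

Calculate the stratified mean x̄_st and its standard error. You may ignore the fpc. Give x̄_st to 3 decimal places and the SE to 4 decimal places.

x̄_st = Σ W_h x̄_h = (780·3.23 + 680·5.83 + 380·6.48 + 820·5.51 + 80·3.01)/2740 = 5.00190
V̂(x̄_st) = Σ W_h² s_h²/n_h, with W_h = N_h/N and N = 2740:
  stratum A: (780/2740)²·1.19²/56 = 0.00204925
  stratum B: (680/2740)²·1.02²/79 = 0.000811129
  stratum C: (380/2740)²·1.15²/49 = 0.000519117
  stratum D: (820/2740)²·1.25²/107 = 0.00130786
  stratum E: (80/2740)²·0.73²/4 = 0.00011357
V̂(x̄_st) = 0.00480093
SE(x̄_st) = √0.00480093 = 0.0692887

x̄_st ≈ 5.002, SE ≈ 0.0693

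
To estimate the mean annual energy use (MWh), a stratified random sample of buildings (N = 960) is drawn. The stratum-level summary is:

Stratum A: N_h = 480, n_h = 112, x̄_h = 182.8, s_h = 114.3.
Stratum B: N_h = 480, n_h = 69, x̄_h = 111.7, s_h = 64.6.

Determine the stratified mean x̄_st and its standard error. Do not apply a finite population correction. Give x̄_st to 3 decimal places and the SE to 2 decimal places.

x̄_st ≈ 147.250, SE ≈ 6.65

x̄_st = Σ W_h x̄_h = (480·182.8 + 480·111.7)/960 = 147.25000
V̂(x̄_st) = Σ W_h² s_h²/n_h, with W_h = N_h/N and N = 960:
  stratum A: (480/960)²·114.3²/112 = 29.1618
  stratum B: (480/960)²·64.6²/69 = 15.1201
V̂(x̄_st) = 44.282
SE(x̄_st) = √44.282 = 6.65447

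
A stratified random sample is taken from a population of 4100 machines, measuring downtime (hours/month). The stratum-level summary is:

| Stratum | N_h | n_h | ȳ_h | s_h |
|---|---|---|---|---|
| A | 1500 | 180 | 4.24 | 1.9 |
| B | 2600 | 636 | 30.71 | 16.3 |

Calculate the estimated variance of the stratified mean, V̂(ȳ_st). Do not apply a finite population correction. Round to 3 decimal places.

V̂(ȳ_st) = Σ W_h² s_h²/n_h, with W_h = N_h/N and N = 4100:
  stratum A: (1500/4100)²·1.9²/180 = 0.00268441
  stratum B: (2600/4100)²·16.3²/636 = 0.167995
V̂(ȳ_st) = 0.17068

V̂(ȳ_st) ≈ 0.171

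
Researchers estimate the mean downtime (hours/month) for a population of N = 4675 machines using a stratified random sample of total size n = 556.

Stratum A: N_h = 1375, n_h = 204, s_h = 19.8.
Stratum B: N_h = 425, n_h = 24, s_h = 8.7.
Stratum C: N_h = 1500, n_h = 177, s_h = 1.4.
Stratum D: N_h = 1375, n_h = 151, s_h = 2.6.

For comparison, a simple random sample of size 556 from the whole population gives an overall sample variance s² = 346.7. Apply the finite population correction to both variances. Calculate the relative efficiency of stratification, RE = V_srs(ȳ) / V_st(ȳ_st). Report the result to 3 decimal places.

RE ≈ 3.220

V̂(ȳ_st) = Σ W_h² (1 − n_h/N_h) s_h²/n_h, with W_h = N_h/N and N = 4675:
  stratum A: (1375/4675)²·(1 − 204/1375)·19.8²/204 = 0.141578
  stratum B: (425/4675)²·(1 − 24/425)·8.7²/24 = 0.0245922
  stratum C: (1500/4675)²·(1 − 177/1500)·1.4²/177 = 0.00100547
  stratum D: (1375/4675)²·(1 − 151/1375)·2.6²/151 = 0.00344739
V_st = 0.170623
V_srs = (1 − 556/4675)·346.7/556 = 0.549401
Relative efficiency = V_srs / V_st = 0.549401/0.170623 = 3.2200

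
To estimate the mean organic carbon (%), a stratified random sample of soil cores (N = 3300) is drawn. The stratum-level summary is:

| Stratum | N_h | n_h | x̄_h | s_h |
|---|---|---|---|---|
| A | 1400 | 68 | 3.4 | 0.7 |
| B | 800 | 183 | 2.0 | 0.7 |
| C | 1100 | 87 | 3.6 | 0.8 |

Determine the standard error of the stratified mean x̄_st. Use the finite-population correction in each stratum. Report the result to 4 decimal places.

V̂(x̄_st) = Σ W_h² (1 − n_h/N_h) s_h²/n_h, with W_h = N_h/N and N = 3300:
  stratum A: (1400/3300)²·(1 − 68/1400)·0.7²/68 = 0.00123393
  stratum B: (800/3300)²·(1 − 183/800)·0.7²/183 = 0.000121365
  stratum C: (1100/3300)²·(1 − 87/1100)·0.8²/87 = 0.000752723
V̂(x̄_st) = 0.00210802
SE(x̄_st) = √0.00210802 = 0.0459132

SE(x̄_st) ≈ 0.0459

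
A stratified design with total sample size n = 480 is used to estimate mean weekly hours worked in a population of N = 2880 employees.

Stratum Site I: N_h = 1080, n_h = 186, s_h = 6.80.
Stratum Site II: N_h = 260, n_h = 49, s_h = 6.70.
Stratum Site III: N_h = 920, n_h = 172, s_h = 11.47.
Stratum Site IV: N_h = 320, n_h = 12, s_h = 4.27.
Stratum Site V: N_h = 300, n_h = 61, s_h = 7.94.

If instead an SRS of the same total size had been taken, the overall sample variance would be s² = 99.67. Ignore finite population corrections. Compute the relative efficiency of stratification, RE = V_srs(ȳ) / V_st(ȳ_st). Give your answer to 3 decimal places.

RE ≈ 1.380

V̂(ȳ_st) = Σ W_h² s_h²/n_h, with W_h = N_h/N and N = 2880:
  stratum Site I: (1080/2880)²·6.80²/186 = 0.0349597
  stratum Site II: (260/2880)²·6.70²/49 = 0.00746647
  stratum Site III: (920/2880)²·11.47²/172 = 0.0780529
  stratum Site IV: (320/2880)²·4.27²/12 = 0.0187581
  stratum Site V: (300/2880)²·7.94²/61 = 0.0112142
V_st = 0.150451
V_srs = s²/n = 99.67/480 = 0.207646
Relative efficiency = V_srs / V_st = 0.207646/0.150451 = 1.3802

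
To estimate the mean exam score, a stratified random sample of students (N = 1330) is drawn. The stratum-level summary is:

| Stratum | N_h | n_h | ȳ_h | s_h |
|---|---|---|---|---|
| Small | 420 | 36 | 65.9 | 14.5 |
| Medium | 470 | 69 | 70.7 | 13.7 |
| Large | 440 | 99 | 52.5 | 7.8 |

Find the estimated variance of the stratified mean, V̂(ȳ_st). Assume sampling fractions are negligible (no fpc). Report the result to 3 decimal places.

V̂(ȳ_st) = Σ W_h² s_h²/n_h, with W_h = N_h/N and N = 1330:
  stratum Small: (420/1330)²·14.5²/36 = 0.58241
  stratum Medium: (470/1330)²·13.7²/69 = 0.339691
  stratum Large: (440/1330)²·7.8²/99 = 0.0672599
V̂(ȳ_st) = 0.989361

V̂(ȳ_st) ≈ 0.989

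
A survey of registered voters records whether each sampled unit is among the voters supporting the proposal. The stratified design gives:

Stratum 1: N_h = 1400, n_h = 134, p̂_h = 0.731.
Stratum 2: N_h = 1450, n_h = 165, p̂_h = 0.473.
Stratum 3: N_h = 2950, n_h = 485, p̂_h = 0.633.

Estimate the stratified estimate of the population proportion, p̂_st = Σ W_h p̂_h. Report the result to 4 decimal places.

N = 5800; stratum weights W_h = N_h/N.
p̂_st = Σ W_h p̂_h = (1400·0.731 + 1450·0.473 + 2950·0.633)/5800 = 0.61666

p̂_st ≈ 0.6167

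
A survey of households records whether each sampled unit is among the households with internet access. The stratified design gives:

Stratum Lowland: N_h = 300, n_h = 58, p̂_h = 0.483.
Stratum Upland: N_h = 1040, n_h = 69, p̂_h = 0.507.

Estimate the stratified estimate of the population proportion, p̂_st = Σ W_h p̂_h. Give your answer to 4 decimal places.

N = 1340; stratum weights W_h = N_h/N.
p̂_st = Σ W_h p̂_h = (300·0.483 + 1040·0.507)/1340 = 0.50163

p̂_st ≈ 0.5016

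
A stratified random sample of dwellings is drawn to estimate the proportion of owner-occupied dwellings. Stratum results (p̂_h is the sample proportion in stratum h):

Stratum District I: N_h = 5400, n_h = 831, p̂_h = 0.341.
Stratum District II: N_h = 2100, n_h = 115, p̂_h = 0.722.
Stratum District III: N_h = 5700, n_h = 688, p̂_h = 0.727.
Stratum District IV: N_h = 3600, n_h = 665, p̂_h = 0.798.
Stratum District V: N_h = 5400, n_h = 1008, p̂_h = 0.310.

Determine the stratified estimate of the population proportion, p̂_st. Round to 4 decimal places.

p̂_st ≈ 0.5427

N = 22200; stratum weights W_h = N_h/N.
p̂_st = Σ W_h p̂_h = (5400·0.341 + 2100·0.722 + 5700·0.727 + 3600·0.798 + 5400·0.310)/22200 = 0.54272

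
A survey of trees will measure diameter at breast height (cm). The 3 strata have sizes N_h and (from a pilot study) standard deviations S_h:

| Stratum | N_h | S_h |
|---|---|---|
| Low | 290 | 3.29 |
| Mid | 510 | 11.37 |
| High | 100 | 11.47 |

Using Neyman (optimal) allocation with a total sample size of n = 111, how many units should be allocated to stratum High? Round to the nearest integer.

Neyman allocation: n_h = n · N_h S_h / Σ N_i S_i, with n = 111.
  stratum Low: N_h·S_h = 290·3.29 = 954.10
  stratum Mid: N_h·S_h = 510·11.37 = 5798.70
  stratum High: N_h·S_h = 100·11.47 = 1147.00
Σ N_h S_h = 7899.80
n for stratum High = 111·1147.00/7899.80 = 16.116 → 16

16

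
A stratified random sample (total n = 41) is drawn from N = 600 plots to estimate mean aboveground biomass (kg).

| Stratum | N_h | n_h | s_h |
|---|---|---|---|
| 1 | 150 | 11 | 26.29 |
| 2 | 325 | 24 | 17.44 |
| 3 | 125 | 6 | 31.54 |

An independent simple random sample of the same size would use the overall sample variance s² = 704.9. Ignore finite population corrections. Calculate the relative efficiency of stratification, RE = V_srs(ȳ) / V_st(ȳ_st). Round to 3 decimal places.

V̂(ȳ_st) = Σ W_h² s_h²/n_h, with W_h = N_h/N and N = 600:
  stratum 1: (150/600)²·26.29²/11 = 3.92707
  stratum 2: (325/600)²·17.44²/24 = 3.71831
  stratum 3: (125/600)²·31.54²/6 = 7.19598
V_st = 14.8414
V_srs = s²/n = 704.9/41 = 17.1927
Relative efficiency = V_srs / V_st = 17.1927/14.8414 = 1.1584

RE ≈ 1.158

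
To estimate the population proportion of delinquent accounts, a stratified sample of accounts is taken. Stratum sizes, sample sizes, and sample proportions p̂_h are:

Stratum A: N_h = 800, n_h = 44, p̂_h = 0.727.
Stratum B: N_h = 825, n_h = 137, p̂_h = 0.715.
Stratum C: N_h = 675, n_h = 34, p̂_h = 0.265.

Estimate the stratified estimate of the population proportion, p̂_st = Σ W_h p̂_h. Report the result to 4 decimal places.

p̂_st ≈ 0.5871

N = 2300; stratum weights W_h = N_h/N.
p̂_st = Σ W_h p̂_h = (800·0.727 + 825·0.715 + 675·0.265)/2300 = 0.58711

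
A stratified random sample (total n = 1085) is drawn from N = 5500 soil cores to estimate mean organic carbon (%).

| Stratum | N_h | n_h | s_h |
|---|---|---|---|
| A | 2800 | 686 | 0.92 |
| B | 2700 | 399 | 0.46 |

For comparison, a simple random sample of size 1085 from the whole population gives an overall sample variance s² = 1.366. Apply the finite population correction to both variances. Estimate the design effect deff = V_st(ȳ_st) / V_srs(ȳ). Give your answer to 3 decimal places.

V̂(ȳ_st) = Σ W_h² (1 − n_h/N_h) s_h²/n_h, with W_h = N_h/N and N = 5500:
  stratum A: (2800/5500)²·(1 − 686/2800)·0.92²/686 = 0.000241429
  stratum B: (2700/5500)²·(1 − 399/2700)·0.46²/399 = 0.000108918
V_st = 0.000350346
V_srs = (1 − 1085/5500)·1.366/1085 = 0.00101062
deff = V_st / V_srs = 0.000350346/0.00101062 = 0.3467

deff ≈ 0.347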